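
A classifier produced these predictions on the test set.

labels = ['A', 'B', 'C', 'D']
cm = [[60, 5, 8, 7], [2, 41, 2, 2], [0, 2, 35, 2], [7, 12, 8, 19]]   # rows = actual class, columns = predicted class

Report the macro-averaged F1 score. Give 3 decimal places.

Per-class F1 score (2·TP/(2·TP+FP+FN)):
  A: TP=60, FP=2+0+7=9, FN=5+8+7=20 → 120/149 = 0.8054
  B: TP=41, FP=5+2+12=19, FN=2+2+2=6 → 82/107 = 0.7664
  C: TP=35, FP=8+2+8=18, FN=0+2+2=4 → 70/92 = 0.7609
  D: TP=19, FP=7+2+2=11, FN=7+12+8=27 → 38/76 = 0.5000
Macro-F1 score = mean = (0.8054 + 0.7664 + 0.7609 + 0.5000) / 4 = 0.708

0.708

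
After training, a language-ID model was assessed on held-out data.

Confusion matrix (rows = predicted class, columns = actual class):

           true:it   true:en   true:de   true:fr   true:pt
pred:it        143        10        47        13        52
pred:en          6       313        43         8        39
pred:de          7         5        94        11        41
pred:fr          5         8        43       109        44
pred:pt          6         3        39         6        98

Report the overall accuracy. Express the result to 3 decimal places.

0.635

Accuracy = trace / total = (143+313+94+109+98=757) / 1193 = 757/1193 = 0.635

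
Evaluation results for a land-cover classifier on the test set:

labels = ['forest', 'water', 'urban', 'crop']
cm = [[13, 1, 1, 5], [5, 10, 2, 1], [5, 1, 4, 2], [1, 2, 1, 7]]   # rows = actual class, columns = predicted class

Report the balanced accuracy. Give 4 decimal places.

Balanced accuracy = mean of per-class recall.
  forest: recall = 13/20 = 0.65000
  water: recall = 10/18 = 0.55556
  urban: recall = 4/12 = 0.33333
  crop: recall = 7/11 = 0.63636
Mean = (0.65000 + 0.55556 + 0.33333 + 0.63636) / 4 = 0.5438

0.5438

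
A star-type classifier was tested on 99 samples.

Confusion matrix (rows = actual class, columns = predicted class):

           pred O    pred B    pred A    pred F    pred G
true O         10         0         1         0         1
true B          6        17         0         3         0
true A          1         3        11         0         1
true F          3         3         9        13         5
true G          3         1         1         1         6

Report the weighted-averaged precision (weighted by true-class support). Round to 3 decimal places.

0.630

Per-class precision (TP/(TP+FP)):
  O: TP=10, FP=6+1+3+3=13 → 10/23 = 0.4348
  B: TP=17, FP=0+3+3+1=7 → 17/24 = 0.7083
  A: TP=11, FP=1+0+9+1=11 → 11/22 = 0.5000
  F: TP=13, FP=0+3+0+1=4 → 13/17 = 0.7647
  G: TP=6, FP=1+0+1+5=7 → 6/13 = 0.4615
Weighted-precision = Σ (supportᵢ/N)·precisionᵢ with N=99: (12/99)·0.4348 + (26/99)·0.7083 + (16/99)·0.5000 + (33/99)·0.7647 + (12/99)·0.4615 = 0.630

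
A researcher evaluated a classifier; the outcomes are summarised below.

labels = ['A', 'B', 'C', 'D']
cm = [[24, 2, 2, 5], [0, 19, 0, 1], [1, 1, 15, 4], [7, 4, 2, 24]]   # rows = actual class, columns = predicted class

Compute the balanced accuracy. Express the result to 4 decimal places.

Balanced accuracy = mean of per-class recall.
  A: recall = 24/33 = 0.72727
  B: recall = 19/20 = 0.95000
  C: recall = 15/21 = 0.71429
  D: recall = 24/37 = 0.64865
Mean = (0.72727 + 0.95000 + 0.71429 + 0.64865) / 4 = 0.7601

0.7601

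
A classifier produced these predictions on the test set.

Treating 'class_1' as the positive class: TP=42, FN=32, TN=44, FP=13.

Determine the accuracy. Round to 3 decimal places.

0.656

Accuracy = (TP+TN)/N = (42+44)/131 = 0.656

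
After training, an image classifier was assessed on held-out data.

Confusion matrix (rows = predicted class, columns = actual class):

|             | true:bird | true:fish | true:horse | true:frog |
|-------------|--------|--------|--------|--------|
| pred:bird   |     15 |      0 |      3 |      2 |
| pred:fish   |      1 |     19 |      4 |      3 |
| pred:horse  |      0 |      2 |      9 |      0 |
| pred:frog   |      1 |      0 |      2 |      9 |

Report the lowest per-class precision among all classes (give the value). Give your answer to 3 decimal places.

Per-class precision (TP/(TP+FP)):
  bird: TP=15, FP=0+3+2=5 → 15/20 = 0.7500
  fish: TP=19, FP=1+4+3=8 → 19/27 = 0.7037
  horse: TP=9, FP=0+2+0=2 → 9/11 = 0.8182
  frog: TP=9, FP=1+0+2=3 → 9/12 = 0.7500
Lowest is class 'fish' with precision = 0.704.

0.704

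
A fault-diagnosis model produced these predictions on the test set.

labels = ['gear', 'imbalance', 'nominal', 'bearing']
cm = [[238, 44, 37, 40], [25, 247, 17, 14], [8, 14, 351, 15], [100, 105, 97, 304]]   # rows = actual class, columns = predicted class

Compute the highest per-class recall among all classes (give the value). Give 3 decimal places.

Per-class recall (TP/(TP+FN)):
  gear: TP=238, FN=44+37+40=121 → 238/359 = 0.6630
  imbalance: TP=247, FN=25+17+14=56 → 247/303 = 0.8152
  nominal: TP=351, FN=8+14+15=37 → 351/388 = 0.9046
  bearing: TP=304, FN=100+105+97=302 → 304/606 = 0.5017
Highest is class 'nominal' with recall = 0.905.

0.905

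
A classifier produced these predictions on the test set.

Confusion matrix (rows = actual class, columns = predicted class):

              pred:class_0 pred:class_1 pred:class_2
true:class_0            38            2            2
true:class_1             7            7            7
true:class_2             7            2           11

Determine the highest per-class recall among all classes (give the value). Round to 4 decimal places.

Per-class recall (TP/(TP+FN)):
  class_0: TP=38, FN=2+2=4 → 38/42 = 0.90476
  class_1: TP=7, FN=7+7=14 → 7/21 = 0.33333
  class_2: TP=11, FN=7+2=9 → 11/20 = 0.55000
Highest is class 'class_0' with recall = 0.9048.

0.9048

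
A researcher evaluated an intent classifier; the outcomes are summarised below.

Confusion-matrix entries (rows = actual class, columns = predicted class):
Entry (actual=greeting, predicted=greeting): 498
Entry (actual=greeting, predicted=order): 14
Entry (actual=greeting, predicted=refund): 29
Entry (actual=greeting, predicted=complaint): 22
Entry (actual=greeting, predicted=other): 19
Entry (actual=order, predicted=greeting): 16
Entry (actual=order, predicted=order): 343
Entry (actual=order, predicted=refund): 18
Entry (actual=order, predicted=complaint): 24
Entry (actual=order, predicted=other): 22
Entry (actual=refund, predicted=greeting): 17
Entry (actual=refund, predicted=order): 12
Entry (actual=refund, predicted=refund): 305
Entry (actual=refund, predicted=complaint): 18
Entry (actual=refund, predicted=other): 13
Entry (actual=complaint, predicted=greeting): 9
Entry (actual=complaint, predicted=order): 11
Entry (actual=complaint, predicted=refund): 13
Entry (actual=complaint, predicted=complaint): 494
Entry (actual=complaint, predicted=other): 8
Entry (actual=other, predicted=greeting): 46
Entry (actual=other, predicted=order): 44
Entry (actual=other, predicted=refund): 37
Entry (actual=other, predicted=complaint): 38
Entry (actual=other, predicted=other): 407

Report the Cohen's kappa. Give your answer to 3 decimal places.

Observed agreement pₒ = trace/N = 2047/2477 = 0.8264
Expected agreement pₑ = Σ (rowᵢ·colᵢ)/N² = (582·586 + 423·424 + 365·402 + 535·596 + 572·469)/2477² = 0.2044
κ = (pₒ − pₑ)/(1 − pₑ) = (0.8264 − 0.2044)/(1 − 0.2044) = 0.782

0.782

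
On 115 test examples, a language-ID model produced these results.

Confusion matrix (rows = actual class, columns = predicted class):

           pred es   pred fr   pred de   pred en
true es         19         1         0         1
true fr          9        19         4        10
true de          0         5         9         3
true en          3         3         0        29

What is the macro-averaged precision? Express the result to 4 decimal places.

0.6646

Per-class precision (TP/(TP+FP)):
  es: TP=19, FP=9+0+3=12 → 19/31 = 0.61290
  fr: TP=19, FP=1+5+3=9 → 19/28 = 0.67857
  de: TP=9, FP=0+4+0=4 → 9/13 = 0.69231
  en: TP=29, FP=1+10+3=14 → 29/43 = 0.67442
Macro-precision = mean = (0.61290 + 0.67857 + 0.69231 + 0.67442) / 4 = 0.6646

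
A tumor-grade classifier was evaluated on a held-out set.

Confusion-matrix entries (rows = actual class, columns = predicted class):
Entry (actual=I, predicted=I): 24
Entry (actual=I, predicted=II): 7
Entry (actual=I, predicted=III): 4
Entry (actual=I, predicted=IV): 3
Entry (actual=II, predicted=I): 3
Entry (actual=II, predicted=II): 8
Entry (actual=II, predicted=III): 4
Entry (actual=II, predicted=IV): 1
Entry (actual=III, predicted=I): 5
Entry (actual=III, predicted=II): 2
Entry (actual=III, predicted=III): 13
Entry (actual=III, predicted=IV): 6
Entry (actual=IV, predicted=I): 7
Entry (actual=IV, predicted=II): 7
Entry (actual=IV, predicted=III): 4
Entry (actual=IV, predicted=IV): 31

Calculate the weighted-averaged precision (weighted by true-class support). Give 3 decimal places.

0.615

Per-class precision (TP/(TP+FP)):
  I: TP=24, FP=3+5+7=15 → 24/39 = 0.6154
  II: TP=8, FP=7+2+7=16 → 8/24 = 0.3333
  III: TP=13, FP=4+4+4=12 → 13/25 = 0.5200
  IV: TP=31, FP=3+1+6=10 → 31/41 = 0.7561
Weighted-precision = Σ (supportᵢ/N)·precisionᵢ with N=129: (38/129)·0.6154 + (16/129)·0.3333 + (26/129)·0.5200 + (49/129)·0.7561 = 0.615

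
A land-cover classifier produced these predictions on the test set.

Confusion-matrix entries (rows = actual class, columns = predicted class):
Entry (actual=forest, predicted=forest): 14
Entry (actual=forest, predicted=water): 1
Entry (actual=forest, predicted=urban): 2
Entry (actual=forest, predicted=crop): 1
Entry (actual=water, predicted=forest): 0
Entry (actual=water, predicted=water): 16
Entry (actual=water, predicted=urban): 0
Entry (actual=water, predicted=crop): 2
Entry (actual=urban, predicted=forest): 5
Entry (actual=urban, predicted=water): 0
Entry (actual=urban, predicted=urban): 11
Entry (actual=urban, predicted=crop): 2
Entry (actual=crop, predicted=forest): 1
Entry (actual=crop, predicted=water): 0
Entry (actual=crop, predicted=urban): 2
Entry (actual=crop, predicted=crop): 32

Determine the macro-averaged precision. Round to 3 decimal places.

Per-class precision (TP/(TP+FP)):
  forest: TP=14, FP=0+5+1=6 → 14/20 = 0.7000
  water: TP=16, FP=1+0+0=1 → 16/17 = 0.9412
  urban: TP=11, FP=2+0+2=4 → 11/15 = 0.7333
  crop: TP=32, FP=1+2+2=5 → 32/37 = 0.8649
Macro-precision = mean = (0.7000 + 0.9412 + 0.7333 + 0.8649) / 4 = 0.810

0.810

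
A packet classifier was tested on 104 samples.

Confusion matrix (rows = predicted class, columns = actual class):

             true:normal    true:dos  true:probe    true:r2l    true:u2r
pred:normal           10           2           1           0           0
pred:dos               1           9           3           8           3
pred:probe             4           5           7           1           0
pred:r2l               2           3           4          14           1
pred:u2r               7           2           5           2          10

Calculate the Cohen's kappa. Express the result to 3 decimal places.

0.354

Observed agreement pₒ = trace/N = 50/104 = 0.4808
Expected agreement pₑ = Σ (rowᵢ·colᵢ)/N² = (24·13 + 21·24 + 20·17 + 25·24 + 14·26)/104² = 0.1960
κ = (pₒ − pₑ)/(1 − pₑ) = (0.4808 − 0.1960)/(1 − 0.1960) = 0.354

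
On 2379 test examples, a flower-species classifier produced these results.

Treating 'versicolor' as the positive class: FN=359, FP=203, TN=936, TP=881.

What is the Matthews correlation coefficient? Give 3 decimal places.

MCC = (TP·TN − FP·FN) / √((TP+FP)(TP+FN)(TN+FP)(TN+FN))
Numerator = 881·936 − 203·359 = 751739
Denominator = √(1084·1240·1139·1295) = √1982642720800 = 1408063.4648
MCC = 751739 / 1408063.4648 = 0.534

0.534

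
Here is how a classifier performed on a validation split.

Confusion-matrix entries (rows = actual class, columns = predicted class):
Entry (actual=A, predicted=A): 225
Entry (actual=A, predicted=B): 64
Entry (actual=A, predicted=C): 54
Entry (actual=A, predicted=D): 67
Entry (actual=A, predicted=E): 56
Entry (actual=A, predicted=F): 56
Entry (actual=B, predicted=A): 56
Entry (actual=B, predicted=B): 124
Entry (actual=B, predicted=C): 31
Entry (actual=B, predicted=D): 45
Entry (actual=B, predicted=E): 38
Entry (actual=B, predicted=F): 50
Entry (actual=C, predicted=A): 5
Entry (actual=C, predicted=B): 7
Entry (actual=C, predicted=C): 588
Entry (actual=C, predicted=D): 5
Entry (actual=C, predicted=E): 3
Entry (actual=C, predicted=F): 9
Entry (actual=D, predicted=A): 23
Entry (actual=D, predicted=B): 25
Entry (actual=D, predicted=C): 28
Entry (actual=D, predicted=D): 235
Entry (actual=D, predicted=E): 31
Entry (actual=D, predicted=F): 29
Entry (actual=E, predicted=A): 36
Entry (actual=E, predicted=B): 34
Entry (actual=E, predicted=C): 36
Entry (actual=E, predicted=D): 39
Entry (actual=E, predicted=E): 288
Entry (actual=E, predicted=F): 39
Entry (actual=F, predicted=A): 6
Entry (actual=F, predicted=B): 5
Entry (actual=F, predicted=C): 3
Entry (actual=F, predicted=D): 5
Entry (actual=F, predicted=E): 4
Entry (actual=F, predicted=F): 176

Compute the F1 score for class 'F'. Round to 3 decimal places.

0.631

Take TP from the diagonal, FP from the rest of the 'F' prediction marginal, FN from the rest of the 'F' actual marginal.
F1 score = 2·TP/(2·TP+FP+FN).
F: TP=176, FP=56+50+9+29+39=183, FN=6+5+3+5+4=23 → 352/558 = 0.6308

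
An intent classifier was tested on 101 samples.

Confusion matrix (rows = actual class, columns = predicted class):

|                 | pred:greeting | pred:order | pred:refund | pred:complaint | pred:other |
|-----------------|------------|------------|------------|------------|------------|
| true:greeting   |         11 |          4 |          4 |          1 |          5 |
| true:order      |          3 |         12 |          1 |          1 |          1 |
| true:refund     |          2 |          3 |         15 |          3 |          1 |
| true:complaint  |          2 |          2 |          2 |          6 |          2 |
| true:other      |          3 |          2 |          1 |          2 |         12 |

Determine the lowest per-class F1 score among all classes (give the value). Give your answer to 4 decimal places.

Per-class F1 score (2·TP/(2·TP+FP+FN)):
  greeting: TP=11, FP=3+2+2+3=10, FN=4+4+1+5=14 → 22/46 = 0.47826
  order: TP=12, FP=4+3+2+2=11, FN=3+1+1+1=6 → 24/41 = 0.58537
  refund: TP=15, FP=4+1+2+1=8, FN=2+3+3+1=9 → 30/47 = 0.63830
  complaint: TP=6, FP=1+1+3+2=7, FN=2+2+2+2=8 → 12/27 = 0.44444
  other: TP=12, FP=5+1+1+2=9, FN=3+2+1+2=8 → 24/41 = 0.58537
Lowest is class 'complaint' with F1 score = 0.4444.

0.4444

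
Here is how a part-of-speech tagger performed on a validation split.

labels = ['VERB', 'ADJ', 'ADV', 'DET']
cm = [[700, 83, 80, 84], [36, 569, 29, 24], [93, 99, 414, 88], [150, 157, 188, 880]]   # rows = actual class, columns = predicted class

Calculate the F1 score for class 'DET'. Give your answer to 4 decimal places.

Treat 'DET' as positive and all other classes as negative.
F1 score = 2·TP/(2·TP+FP+FN).
DET: TP=880, FP=84+24+88=196, FN=150+157+188=495 → 1760/2451 = 0.71807

0.7181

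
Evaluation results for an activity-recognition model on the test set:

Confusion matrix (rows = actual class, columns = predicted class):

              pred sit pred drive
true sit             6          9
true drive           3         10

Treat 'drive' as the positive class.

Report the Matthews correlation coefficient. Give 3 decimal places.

0.181

MCC = (TP·TN − FP·FN) / √((TP+FP)(TP+FN)(TN+FP)(TN+FN))
Numerator = 10·6 − 9·3 = 33
Denominator = √(19·13·15·9) = √33345 = 182.6061
MCC = 33 / 182.6061 = 0.181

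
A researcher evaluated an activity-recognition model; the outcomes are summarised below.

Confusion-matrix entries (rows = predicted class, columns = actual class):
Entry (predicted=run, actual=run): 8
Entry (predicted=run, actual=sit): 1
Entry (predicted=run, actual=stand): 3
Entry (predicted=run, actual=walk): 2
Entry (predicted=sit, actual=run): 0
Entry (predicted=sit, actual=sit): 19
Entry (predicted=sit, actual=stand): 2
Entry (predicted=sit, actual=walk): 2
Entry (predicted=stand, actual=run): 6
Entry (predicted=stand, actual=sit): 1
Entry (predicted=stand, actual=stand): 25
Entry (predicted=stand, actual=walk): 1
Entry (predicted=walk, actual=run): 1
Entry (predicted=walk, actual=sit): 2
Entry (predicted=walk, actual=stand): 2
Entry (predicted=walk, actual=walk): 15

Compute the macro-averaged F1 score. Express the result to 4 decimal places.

Per-class F1 score (2·TP/(2·TP+FP+FN)):
  run: TP=8, FP=1+3+2=6, FN=0+6+1=7 → 16/29 = 0.55172
  sit: TP=19, FP=0+2+2=4, FN=1+1+2=4 → 38/46 = 0.82609
  stand: TP=25, FP=6+1+1=8, FN=3+2+2=7 → 50/65 = 0.76923
  walk: TP=15, FP=1+2+2=5, FN=2+2+1=5 → 30/40 = 0.75000
Macro-F1 score = mean = (0.55172 + 0.82609 + 0.76923 + 0.75000) / 4 = 0.7243

0.7243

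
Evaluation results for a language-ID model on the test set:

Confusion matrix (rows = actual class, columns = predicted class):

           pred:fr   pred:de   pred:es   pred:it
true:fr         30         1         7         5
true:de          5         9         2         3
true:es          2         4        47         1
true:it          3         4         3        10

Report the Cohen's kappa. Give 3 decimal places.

0.577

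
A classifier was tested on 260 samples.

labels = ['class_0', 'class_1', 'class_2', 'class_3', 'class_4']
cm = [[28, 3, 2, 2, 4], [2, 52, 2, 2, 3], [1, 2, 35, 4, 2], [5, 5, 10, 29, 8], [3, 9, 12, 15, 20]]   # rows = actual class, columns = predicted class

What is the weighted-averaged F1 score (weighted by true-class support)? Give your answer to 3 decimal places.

0.617

Per-class F1 score (2·TP/(2·TP+FP+FN)):
  class_0: TP=28, FP=2+1+5+3=11, FN=3+2+2+4=11 → 56/78 = 0.7179
  class_1: TP=52, FP=3+2+5+9=19, FN=2+2+2+3=9 → 104/132 = 0.7879
  class_2: TP=35, FP=2+2+10+12=26, FN=1+2+4+2=9 → 70/105 = 0.6667
  class_3: TP=29, FP=2+2+4+15=23, FN=5+5+10+8=28 → 58/109 = 0.5321
  class_4: TP=20, FP=4+3+2+8=17, FN=3+9+12+15=39 → 40/96 = 0.4167
Weighted-F1 score = Σ (supportᵢ/N)·F1 scoreᵢ with N=260: (39/260)·0.7179 + (61/260)·0.7879 + (44/260)·0.6667 + (57/260)·0.5321 + (59/260)·0.4167 = 0.617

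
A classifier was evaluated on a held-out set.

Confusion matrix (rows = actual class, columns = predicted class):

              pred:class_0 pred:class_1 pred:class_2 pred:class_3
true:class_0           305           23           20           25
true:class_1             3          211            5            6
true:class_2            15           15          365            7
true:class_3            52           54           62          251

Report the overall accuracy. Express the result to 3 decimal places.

0.798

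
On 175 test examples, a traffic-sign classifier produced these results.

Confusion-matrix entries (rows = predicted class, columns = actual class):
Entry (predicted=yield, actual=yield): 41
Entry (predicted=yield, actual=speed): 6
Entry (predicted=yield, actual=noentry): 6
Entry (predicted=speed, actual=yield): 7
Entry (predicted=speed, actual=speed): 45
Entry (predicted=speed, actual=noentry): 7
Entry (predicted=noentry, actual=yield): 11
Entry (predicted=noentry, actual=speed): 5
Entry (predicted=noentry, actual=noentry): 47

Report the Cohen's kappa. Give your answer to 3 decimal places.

0.640

Observed agreement pₒ = trace/N = 133/175 = 0.7600
Expected agreement pₑ = Σ (rowᵢ·colᵢ)/N² = (59·53 + 56·59 + 60·63)/175² = 0.3334
κ = (pₒ − pₑ)/(1 − pₑ) = (0.7600 − 0.3334)/(1 − 0.3334) = 0.640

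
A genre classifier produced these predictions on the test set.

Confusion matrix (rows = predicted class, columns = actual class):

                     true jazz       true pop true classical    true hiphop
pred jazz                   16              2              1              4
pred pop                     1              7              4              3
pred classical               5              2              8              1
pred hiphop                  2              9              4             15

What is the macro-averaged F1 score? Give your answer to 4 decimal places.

Per-class F1 score (2·TP/(2·TP+FP+FN)):
  jazz: TP=16, FP=2+1+4=7, FN=1+5+2=8 → 32/47 = 0.68085
  pop: TP=7, FP=1+4+3=8, FN=2+2+9=13 → 14/35 = 0.40000
  classical: TP=8, FP=5+2+1=8, FN=1+4+4=9 → 16/33 = 0.48485
  hiphop: TP=15, FP=2+9+4=15, FN=4+3+1=8 → 30/53 = 0.56604
Macro-F1 score = mean = (0.68085 + 0.40000 + 0.48485 + 0.56604) / 4 = 0.5329

0.5329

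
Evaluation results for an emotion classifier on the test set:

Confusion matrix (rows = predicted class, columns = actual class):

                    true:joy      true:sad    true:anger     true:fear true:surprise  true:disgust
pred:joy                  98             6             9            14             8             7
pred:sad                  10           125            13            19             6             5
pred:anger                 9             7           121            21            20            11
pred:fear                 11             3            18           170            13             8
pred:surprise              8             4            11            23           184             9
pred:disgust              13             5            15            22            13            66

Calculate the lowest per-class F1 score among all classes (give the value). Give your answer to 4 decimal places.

Per-class F1 score (2·TP/(2·TP+FP+FN)):
  joy: TP=98, FP=6+9+14+8+7=44, FN=10+9+11+8+13=51 → 196/291 = 0.67354
  sad: TP=125, FP=10+13+19+6+5=53, FN=6+7+3+4+5=25 → 250/328 = 0.76220
  anger: TP=121, FP=9+7+21+20+11=68, FN=9+13+18+11+15=66 → 242/376 = 0.64362
  fear: TP=170, FP=11+3+18+13+8=53, FN=14+19+21+23+22=99 → 340/492 = 0.69106
  surprise: TP=184, FP=8+4+11+23+9=55, FN=8+6+20+13+13=60 → 368/483 = 0.76190
  disgust: TP=66, FP=13+5+15+22+13=68, FN=7+5+11+8+9=40 → 132/240 = 0.55000
Lowest is class 'disgust' with F1 score = 0.5500.

0.5500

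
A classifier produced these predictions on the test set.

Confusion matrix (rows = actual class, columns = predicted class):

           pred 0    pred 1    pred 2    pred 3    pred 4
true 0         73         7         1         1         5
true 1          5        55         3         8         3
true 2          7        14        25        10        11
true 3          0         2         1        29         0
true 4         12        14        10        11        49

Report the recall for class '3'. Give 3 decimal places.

recall = TP/(TP+FN).
3: TP=29, FN=0+2+1+0=3 → 29/32 = 0.9063

0.906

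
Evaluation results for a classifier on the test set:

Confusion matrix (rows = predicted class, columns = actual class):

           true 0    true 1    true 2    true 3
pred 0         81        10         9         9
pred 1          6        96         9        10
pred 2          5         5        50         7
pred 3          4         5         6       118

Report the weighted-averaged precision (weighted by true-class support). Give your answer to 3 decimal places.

0.805

Per-class precision (TP/(TP+FP)):
  0: TP=81, FP=10+9+9=28 → 81/109 = 0.7431
  1: TP=96, FP=6+9+10=25 → 96/121 = 0.7934
  2: TP=50, FP=5+5+7=17 → 50/67 = 0.7463
  3: TP=118, FP=4+5+6=15 → 118/133 = 0.8872
Weighted-precision = Σ (supportᵢ/N)·precisionᵢ with N=430: (96/430)·0.7431 + (116/430)·0.7934 + (74/430)·0.7463 + (144/430)·0.8872 = 0.805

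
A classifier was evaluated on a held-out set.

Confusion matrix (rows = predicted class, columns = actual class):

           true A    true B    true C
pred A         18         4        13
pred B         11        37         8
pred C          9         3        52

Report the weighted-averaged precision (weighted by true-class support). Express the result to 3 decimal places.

0.696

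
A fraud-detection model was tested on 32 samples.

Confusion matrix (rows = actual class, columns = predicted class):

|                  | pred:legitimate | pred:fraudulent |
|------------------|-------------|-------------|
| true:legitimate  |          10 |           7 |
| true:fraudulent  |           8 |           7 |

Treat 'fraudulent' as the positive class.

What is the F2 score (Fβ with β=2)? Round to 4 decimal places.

0.4730

Fβ = (1+β²)·TP / ((1+β²)·TP + β²·FN + FP), with β²=4
= 5·7 / (5·7 + 4·8 + 7) = 0.4730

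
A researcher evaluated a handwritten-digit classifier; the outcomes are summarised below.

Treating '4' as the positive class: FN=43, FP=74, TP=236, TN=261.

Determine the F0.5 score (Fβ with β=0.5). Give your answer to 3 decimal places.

Fβ = (1+β²)·TP / ((1+β²)·TP + β²·FN + FP), with β²=1/4
= 1.25·236 / (1.25·236 + 0.25·43 + 74) = 0.777

0.777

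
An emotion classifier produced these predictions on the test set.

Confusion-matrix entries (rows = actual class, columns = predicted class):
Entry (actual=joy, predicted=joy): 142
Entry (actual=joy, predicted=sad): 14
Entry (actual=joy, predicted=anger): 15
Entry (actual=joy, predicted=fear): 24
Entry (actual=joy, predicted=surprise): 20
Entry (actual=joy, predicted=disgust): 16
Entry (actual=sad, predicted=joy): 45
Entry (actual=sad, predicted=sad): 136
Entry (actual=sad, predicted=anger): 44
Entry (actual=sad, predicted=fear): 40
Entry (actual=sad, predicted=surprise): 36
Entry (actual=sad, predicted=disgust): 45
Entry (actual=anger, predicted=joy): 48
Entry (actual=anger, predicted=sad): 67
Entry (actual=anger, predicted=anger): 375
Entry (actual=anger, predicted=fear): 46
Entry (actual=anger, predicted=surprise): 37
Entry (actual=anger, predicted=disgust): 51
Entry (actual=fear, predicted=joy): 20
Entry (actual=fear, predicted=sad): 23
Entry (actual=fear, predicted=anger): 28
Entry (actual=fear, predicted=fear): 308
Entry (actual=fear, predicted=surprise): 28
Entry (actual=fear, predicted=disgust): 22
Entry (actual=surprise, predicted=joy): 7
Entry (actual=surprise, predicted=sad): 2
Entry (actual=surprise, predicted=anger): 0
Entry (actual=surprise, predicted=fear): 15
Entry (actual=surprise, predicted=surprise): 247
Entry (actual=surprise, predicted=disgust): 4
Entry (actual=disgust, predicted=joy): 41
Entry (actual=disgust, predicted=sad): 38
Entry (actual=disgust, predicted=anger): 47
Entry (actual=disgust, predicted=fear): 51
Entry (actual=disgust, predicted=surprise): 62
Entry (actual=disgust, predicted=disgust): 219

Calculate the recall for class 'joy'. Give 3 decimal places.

Take TP from the diagonal, FP from the rest of the 'joy' prediction marginal, FN from the rest of the 'joy' actual marginal.
recall = TP/(TP+FN).
joy: TP=142, FN=14+15+24+20+16=89 → 142/231 = 0.6147

0.615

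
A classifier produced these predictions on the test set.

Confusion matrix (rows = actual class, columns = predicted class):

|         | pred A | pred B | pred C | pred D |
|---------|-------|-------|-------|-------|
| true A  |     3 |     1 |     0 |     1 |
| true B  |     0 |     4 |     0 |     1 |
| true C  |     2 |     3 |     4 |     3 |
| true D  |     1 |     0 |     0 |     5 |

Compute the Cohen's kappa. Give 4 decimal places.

0.4455

Observed agreement pₒ = trace/N = 16/28 = 0.57143
Expected agreement pₑ = Σ (rowᵢ·colᵢ)/N² = (5·6 + 5·8 + 12·4 + 6·10)/28² = 0.22704
κ = (pₒ − pₑ)/(1 − pₑ) = (0.57143 − 0.22704)/(1 − 0.22704) = 0.4455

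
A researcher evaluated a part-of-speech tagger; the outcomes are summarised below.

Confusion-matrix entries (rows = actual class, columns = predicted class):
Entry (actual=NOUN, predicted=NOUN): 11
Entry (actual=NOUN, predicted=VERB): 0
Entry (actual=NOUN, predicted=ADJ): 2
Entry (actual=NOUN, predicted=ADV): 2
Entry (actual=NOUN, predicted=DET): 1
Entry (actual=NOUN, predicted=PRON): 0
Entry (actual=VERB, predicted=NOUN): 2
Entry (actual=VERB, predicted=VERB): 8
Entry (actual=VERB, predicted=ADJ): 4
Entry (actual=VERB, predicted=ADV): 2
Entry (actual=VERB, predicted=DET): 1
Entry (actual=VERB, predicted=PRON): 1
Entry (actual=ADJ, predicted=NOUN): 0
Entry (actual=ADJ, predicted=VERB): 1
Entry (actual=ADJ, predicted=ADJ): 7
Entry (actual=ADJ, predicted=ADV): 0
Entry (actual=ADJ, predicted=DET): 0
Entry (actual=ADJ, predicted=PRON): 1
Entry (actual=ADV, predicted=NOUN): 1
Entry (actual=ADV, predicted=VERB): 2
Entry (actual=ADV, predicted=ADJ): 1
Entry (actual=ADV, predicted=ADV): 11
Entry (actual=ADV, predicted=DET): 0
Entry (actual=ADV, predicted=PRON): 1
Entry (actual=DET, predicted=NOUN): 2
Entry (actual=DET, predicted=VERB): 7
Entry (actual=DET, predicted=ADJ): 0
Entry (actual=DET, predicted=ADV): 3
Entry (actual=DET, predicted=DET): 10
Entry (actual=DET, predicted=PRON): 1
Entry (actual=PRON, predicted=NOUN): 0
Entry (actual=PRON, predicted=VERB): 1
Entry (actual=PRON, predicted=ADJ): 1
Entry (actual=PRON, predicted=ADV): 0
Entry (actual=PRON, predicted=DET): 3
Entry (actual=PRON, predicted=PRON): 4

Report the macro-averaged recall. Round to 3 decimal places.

Per-class recall (TP/(TP+FN)):
  NOUN: TP=11, FN=0+2+2+1+0=5 → 11/16 = 0.6875
  VERB: TP=8, FN=2+4+2+1+1=10 → 8/18 = 0.4444
  ADJ: TP=7, FN=0+1+0+0+1=2 → 7/9 = 0.7778
  ADV: TP=11, FN=1+2+1+0+1=5 → 11/16 = 0.6875
  DET: TP=10, FN=2+7+0+3+1=13 → 10/23 = 0.4348
  PRON: TP=4, FN=0+1+1+0+3=5 → 4/9 = 0.4444
Macro-recall = mean = (0.6875 + 0.4444 + 0.7778 + 0.6875 + 0.4348 + 0.4444) / 6 = 0.579

0.579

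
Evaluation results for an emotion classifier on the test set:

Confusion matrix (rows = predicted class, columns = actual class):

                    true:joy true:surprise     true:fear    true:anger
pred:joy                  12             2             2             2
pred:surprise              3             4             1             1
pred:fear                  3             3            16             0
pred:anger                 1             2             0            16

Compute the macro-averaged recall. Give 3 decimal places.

Per-class recall (TP/(TP+FN)):
  joy: TP=12, FN=3+3+1=7 → 12/19 = 0.6316
  surprise: TP=4, FN=2+3+2=7 → 4/11 = 0.3636
  fear: TP=16, FN=2+1+0=3 → 16/19 = 0.8421
  anger: TP=16, FN=2+1+0=3 → 16/19 = 0.8421
Macro-recall = mean = (0.6316 + 0.3636 + 0.8421 + 0.8421) / 4 = 0.670

0.670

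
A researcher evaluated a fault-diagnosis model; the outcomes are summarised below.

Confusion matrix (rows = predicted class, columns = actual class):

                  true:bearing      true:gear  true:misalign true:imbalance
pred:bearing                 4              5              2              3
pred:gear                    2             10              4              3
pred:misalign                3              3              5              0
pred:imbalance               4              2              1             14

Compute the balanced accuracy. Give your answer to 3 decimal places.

0.481

Balanced accuracy = mean of per-class recall.
  bearing: recall = 4/13 = 0.3077
  gear: recall = 10/20 = 0.5000
  misalign: recall = 5/12 = 0.4167
  imbalance: recall = 14/20 = 0.7000
Mean = (0.3077 + 0.5000 + 0.4167 + 0.7000) / 4 = 0.481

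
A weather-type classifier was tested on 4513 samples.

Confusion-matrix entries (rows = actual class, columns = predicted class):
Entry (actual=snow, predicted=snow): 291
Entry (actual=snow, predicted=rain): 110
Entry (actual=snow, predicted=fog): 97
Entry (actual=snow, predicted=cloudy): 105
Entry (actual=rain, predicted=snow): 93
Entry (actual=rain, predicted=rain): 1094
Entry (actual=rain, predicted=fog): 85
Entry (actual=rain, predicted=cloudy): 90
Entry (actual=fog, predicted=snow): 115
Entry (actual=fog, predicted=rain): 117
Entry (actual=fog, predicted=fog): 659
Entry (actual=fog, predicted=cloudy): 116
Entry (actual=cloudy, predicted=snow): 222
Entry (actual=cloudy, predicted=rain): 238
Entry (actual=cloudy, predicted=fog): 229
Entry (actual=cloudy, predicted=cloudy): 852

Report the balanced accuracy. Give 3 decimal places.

Balanced accuracy = mean of per-class recall.
  snow: recall = 291/603 = 0.4826
  rain: recall = 1094/1362 = 0.8032
  fog: recall = 659/1007 = 0.6544
  cloudy: recall = 852/1541 = 0.5529
Mean = (0.4826 + 0.8032 + 0.6544 + 0.5529) / 4 = 0.623

0.623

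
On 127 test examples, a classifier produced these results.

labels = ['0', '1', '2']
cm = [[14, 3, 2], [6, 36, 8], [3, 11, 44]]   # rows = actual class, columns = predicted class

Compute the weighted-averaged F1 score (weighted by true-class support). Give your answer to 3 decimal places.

Per-class F1 score (2·TP/(2·TP+FP+FN)):
  0: TP=14, FP=6+3=9, FN=3+2=5 → 28/42 = 0.6667
  1: TP=36, FP=3+11=14, FN=6+8=14 → 72/100 = 0.7200
  2: TP=44, FP=2+8=10, FN=3+11=14 → 88/112 = 0.7857
Weighted-F1 score = Σ (supportᵢ/N)·F1 scoreᵢ with N=127: (19/127)·0.6667 + (50/127)·0.7200 + (58/127)·0.7857 = 0.742

0.742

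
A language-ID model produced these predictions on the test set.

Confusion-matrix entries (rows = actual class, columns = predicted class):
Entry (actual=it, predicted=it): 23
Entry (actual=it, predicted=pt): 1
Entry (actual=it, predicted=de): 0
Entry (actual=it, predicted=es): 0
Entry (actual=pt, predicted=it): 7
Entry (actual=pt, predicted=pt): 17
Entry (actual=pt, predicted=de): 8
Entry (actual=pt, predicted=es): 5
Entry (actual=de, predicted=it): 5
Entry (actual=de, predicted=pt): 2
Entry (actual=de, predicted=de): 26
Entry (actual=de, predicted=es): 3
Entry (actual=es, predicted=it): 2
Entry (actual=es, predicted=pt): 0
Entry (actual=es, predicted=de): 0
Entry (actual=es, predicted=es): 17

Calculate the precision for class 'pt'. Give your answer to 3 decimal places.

precision = TP/(TP+FP).
pt: TP=17, FP=1+2+0=3 → 17/20 = 0.8500

0.850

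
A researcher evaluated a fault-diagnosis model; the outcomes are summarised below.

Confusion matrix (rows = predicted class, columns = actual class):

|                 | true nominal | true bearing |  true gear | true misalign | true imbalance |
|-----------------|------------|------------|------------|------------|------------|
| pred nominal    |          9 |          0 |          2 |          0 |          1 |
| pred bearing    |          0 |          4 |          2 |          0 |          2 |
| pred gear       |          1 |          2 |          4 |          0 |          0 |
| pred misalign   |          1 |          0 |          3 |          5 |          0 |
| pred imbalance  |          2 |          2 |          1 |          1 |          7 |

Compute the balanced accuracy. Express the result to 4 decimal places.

0.6118

Balanced accuracy = mean of per-class recall.
  nominal: recall = 9/13 = 0.69231
  bearing: recall = 4/8 = 0.50000
  gear: recall = 4/12 = 0.33333
  misalign: recall = 5/6 = 0.83333
  imbalance: recall = 7/10 = 0.70000
Mean = (0.69231 + 0.50000 + 0.33333 + 0.83333 + 0.70000) / 5 = 0.6118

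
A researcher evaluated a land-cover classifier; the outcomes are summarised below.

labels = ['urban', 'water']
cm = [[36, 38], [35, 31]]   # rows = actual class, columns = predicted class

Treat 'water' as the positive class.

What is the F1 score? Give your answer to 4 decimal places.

Precision = TP/(TP+FP) = 31/69 = 0.4493
Recall = TP/(TP+FN) = 31/66 = 0.4697
F1 = 2·TP/(2·TP+FP+FN) = 62/135 = 0.4593

0.4593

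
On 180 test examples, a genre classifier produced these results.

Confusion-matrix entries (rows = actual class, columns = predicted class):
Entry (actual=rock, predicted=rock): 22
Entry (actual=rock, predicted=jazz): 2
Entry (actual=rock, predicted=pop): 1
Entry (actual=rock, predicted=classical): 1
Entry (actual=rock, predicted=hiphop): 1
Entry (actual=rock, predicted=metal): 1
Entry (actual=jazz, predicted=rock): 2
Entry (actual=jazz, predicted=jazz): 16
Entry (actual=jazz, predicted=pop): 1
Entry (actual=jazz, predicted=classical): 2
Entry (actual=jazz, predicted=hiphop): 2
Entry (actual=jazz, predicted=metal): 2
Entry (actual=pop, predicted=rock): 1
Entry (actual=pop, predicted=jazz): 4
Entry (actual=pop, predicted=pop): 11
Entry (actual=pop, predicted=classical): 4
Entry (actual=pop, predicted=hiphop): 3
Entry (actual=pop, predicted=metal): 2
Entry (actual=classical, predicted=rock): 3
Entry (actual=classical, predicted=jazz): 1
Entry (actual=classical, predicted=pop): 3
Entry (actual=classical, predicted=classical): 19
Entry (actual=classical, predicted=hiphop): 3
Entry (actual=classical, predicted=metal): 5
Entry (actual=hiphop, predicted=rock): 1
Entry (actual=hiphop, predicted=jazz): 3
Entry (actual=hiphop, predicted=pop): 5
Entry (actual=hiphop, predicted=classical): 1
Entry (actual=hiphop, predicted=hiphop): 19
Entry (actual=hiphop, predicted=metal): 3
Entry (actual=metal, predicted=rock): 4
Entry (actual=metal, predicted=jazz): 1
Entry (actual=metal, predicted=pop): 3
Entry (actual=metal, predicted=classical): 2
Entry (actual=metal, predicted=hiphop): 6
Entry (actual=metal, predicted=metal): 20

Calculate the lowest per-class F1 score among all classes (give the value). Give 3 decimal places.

0.449

Per-class F1 score (2·TP/(2·TP+FP+FN)):
  rock: TP=22, FP=2+1+3+1+4=11, FN=2+1+1+1+1=6 → 44/61 = 0.7213
  jazz: TP=16, FP=2+4+1+3+1=11, FN=2+1+2+2+2=9 → 32/52 = 0.6154
  pop: TP=11, FP=1+1+3+5+3=13, FN=1+4+4+3+2=14 → 22/49 = 0.4490
  classical: TP=19, FP=1+2+4+1+2=10, FN=3+1+3+3+5=15 → 38/63 = 0.6032
  hiphop: TP=19, FP=1+2+3+3+6=15, FN=1+3+5+1+3=13 → 38/66 = 0.5758
  metal: TP=20, FP=1+2+2+5+3=13, FN=4+1+3+2+6=16 → 40/69 = 0.5797
Lowest is class 'pop' with F1 score = 0.449.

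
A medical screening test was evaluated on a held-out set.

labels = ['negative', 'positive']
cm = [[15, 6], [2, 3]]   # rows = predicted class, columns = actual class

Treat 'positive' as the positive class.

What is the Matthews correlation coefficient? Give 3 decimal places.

0.260

MCC = (TP·TN − FP·FN) / √((TP+FP)(TP+FN)(TN+FP)(TN+FN))
Numerator = 3·15 − 2·6 = 33
Denominator = √(5·9·17·21) = √16065 = 126.7478
MCC = 33 / 126.7478 = 0.260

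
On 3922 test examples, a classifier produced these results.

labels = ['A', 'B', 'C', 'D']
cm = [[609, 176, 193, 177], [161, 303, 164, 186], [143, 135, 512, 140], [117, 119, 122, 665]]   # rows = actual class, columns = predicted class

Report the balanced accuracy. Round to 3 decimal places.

0.525

Balanced accuracy = mean of per-class recall.
  A: recall = 609/1155 = 0.5273
  B: recall = 303/814 = 0.3722
  C: recall = 512/930 = 0.5505
  D: recall = 665/1023 = 0.6500
Mean = (0.5273 + 0.3722 + 0.5505 + 0.6500) / 4 = 0.525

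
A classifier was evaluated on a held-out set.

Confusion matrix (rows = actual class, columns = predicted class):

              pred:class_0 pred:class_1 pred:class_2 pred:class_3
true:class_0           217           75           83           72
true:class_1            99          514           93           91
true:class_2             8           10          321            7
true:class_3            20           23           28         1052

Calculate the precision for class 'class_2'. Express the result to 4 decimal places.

Take TP from the diagonal, FP from the rest of the 'class_2' prediction marginal, FN from the rest of the 'class_2' actual marginal.
precision = TP/(TP+FP).
class_2: TP=321, FP=83+93+28=204 → 321/525 = 0.61143

0.6114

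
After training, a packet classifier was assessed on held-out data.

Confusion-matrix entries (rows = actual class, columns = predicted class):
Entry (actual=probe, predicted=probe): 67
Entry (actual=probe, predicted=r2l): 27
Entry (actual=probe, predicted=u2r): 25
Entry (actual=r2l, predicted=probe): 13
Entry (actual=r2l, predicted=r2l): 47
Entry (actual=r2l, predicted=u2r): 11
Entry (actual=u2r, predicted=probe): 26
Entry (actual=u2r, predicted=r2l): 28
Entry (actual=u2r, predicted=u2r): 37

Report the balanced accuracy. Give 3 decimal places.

Balanced accuracy = mean of per-class recall.
  probe: recall = 67/119 = 0.5630
  r2l: recall = 47/71 = 0.6620
  u2r: recall = 37/91 = 0.4066
Mean = (0.5630 + 0.6620 + 0.4066) / 3 = 0.544

0.544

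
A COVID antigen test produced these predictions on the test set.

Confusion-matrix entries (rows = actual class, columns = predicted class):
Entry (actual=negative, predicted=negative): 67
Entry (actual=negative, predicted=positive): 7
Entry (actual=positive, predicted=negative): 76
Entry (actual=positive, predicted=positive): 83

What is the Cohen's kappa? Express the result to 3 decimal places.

0.342

Observed agreement pₒ = trace/N = 150/233 = 0.6438
Expected agreement pₑ = Σ (rowᵢ·colᵢ)/N² = (74·143 + 159·90)/233² = 0.4585
κ = (pₒ − pₑ)/(1 − pₑ) = (0.6438 − 0.4585)/(1 − 0.4585) = 0.342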